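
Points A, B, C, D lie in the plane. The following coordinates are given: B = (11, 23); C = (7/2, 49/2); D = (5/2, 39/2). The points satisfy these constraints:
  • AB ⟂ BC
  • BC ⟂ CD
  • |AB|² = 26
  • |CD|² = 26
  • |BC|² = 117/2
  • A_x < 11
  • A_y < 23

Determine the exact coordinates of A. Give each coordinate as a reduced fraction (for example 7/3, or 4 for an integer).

1. A_x = 10  [[AB ⟂ BC ⇒ 15/2x-3/2y-48=0] ∩ [|A−(11, 23)|²=26]]
2. A_y = 18  [[AB ⟂ BC ⇒ 15/2x-3/2y-48=0] ∩ [|A−(11, 23)|²=26]]
   so A = (10, 18)

A = (10, 18)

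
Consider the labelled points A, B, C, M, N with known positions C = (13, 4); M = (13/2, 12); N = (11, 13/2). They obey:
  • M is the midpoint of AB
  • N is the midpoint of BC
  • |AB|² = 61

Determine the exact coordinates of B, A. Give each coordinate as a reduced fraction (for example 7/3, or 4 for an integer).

B = (9, 9)
A = (4, 15)

1. B_x = 9  [B = 2·N−C = 2·(11, 13/2)−(13, 4)]
2. B_y = 9  [B = 2·N−C = 2·(11, 13/2)−(13, 4)]
   so B = (9, 9)
3. A_x = 4  [A = 2·M−B = 2·(13/2, 12)−(9, 9)]
4. A_y = 15  [A = 2·M−B = 2·(13/2, 12)−(9, 9)]
   so A = (4, 15)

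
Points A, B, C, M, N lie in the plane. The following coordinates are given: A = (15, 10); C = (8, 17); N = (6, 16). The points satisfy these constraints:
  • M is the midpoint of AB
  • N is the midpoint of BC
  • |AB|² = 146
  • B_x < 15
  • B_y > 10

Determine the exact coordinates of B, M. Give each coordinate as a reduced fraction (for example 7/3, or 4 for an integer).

1. B_x = 4  [B = 2·N−C = 2·(6, 16)−(8, 17)]
2. B_y = 15  [B = 2·N−C = 2·(6, 16)−(8, 17)]
   so B = (4, 15)
3. M_x = 19/2  [2·M = A+B = (15, 10)+(4, 15)]
4. M_y = 25/2  [2·M = A+B = (15, 10)+(4, 15)]
   so M = (19/2, 25/2)

B = (4, 15)
M = (19/2, 25/2)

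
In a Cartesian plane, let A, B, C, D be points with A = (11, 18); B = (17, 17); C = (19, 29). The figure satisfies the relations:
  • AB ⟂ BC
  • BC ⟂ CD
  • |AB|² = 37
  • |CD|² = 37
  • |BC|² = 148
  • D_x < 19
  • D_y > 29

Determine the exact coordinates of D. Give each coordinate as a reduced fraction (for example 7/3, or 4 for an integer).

D = (13, 30)

1. D_x = 13  [[BC ⟂ CD ⇒ 2x+12y-386=0] ∩ [|D−(19, 29)|²=37]]
2. D_y = 30  [[BC ⟂ CD ⇒ 2x+12y-386=0] ∩ [|D−(19, 29)|²=37]]
   so D = (13, 30)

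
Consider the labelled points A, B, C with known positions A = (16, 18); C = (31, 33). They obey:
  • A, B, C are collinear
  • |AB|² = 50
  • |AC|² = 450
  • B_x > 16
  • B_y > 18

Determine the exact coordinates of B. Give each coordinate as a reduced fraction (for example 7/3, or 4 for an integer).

B = (21, 23)

1. B_x = 21  [[A, B, C are collinear ⇒ 15x-15y+30=0] ∩ [|B−(16, 18)|²=50]]
2. B_y = 23  [[A, B, C are collinear ⇒ 15x-15y+30=0] ∩ [|B−(16, 18)|²=50]]
   so B = (21, 23)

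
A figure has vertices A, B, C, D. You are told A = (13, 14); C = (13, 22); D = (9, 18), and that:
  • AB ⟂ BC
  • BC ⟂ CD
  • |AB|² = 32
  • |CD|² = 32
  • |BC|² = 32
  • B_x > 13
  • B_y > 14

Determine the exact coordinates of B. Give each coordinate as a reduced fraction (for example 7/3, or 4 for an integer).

1. B_x = 17  [[BC ⟂ CD ⇒ 4x+4y-140=0] ∩ [|B−(13, 14)|²=32]]
2. B_y = 18  [[BC ⟂ CD ⇒ 4x+4y-140=0] ∩ [|B−(13, 14)|²=32]]
   so B = (17, 18)

B = (17, 18)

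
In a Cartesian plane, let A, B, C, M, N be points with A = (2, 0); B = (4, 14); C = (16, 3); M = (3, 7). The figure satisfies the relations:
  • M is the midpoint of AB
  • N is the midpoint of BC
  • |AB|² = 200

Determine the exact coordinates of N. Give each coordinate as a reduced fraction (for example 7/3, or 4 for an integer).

1. N_x = 10  [2·N = B+C = (4, 14)+(16, 3)]
2. N_y = 17/2  [2·N = B+C = (4, 14)+(16, 3)]
   so N = (10, 17/2)

N = (10, 17/2)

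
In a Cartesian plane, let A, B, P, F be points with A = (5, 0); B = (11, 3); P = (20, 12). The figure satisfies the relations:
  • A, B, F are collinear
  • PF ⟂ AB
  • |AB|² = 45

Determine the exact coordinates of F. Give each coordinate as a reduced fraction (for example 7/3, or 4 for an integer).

F = (109/5, 42/5)

1. F_x = 109/5  [[A, B, F are collinear ⇒ -3x+6y+15=0] ∩ [PF ⟂ AB ⇒ 6x+3y-156=0]]
2. F_y = 42/5  [[A, B, F are collinear ⇒ -3x+6y+15=0] ∩ [PF ⟂ AB ⇒ 6x+3y-156=0]]
   so F = (109/5, 42/5)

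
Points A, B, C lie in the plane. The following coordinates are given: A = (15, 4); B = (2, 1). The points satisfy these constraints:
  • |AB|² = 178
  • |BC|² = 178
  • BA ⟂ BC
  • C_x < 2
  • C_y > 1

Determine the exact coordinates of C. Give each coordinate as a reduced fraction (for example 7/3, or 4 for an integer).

C = (-1, 14)

1. C_x = -1  [[BA ⟂ BC ⇒ 13x+3y-29=0] ∩ [|C−(2, 1)|²=178]]
2. C_y = 14  [[BA ⟂ BC ⇒ 13x+3y-29=0] ∩ [|C−(2, 1)|²=178]]
   so C = (-1, 14)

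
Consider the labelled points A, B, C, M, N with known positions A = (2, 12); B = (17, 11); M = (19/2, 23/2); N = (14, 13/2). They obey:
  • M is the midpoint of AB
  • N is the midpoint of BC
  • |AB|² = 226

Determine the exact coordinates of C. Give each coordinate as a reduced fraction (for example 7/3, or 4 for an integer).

C = (11, 2)

1. C_x = 11  [C = 2·N−B = 2·(14, 13/2)−(17, 11)]
2. C_y = 2  [C = 2·N−B = 2·(14, 13/2)−(17, 11)]
   so C = (11, 2)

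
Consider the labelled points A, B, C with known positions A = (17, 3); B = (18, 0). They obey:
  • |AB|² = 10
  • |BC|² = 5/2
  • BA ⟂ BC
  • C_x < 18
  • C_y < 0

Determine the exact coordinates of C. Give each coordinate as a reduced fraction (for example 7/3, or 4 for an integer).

C = (33/2, -1/2)

1. C_x = 33/2  [[BA ⟂ BC ⇒ -1x+3y+18=0] ∩ [|C−(18, 0)|²=5/2]]
2. C_y = -1/2  [[BA ⟂ BC ⇒ -1x+3y+18=0] ∩ [|C−(18, 0)|²=5/2]]
   so C = (33/2, -1/2)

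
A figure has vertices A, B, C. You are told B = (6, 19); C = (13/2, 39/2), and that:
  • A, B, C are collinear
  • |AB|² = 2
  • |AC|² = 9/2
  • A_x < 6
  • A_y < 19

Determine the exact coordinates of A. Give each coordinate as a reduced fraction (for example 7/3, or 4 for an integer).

A = (5, 18)

1. A_x = 5  [[A, B, C are collinear ⇒ -1/2x+1/2y-13/2=0] ∩ [|A−(6, 19)|²=2]]
2. A_y = 18  [[A, B, C are collinear ⇒ -1/2x+1/2y-13/2=0] ∩ [|A−(6, 19)|²=2]]
   so A = (5, 18)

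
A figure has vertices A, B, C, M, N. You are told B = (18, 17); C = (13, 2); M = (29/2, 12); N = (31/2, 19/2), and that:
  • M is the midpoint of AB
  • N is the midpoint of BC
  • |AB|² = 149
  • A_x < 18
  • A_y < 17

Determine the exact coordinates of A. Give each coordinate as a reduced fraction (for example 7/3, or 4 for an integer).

1. A_x = 11  [A = 2·M−B = 2·(29/2, 12)−(18, 17)]
2. A_y = 7  [A = 2·M−B = 2·(29/2, 12)−(18, 17)]
   so A = (11, 7)

A = (11, 7)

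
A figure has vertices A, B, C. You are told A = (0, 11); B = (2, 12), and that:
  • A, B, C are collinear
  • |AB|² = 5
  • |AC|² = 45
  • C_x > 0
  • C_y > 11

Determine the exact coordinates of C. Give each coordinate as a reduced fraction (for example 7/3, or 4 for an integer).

C = (6, 14)

1. C_x = 6  [[A, B, C are collinear ⇒ -1x+2y-22=0] ∩ [|C−(0, 11)|²=45]]
2. C_y = 14  [[A, B, C are collinear ⇒ -1x+2y-22=0] ∩ [|C−(0, 11)|²=45]]
   so C = (6, 14)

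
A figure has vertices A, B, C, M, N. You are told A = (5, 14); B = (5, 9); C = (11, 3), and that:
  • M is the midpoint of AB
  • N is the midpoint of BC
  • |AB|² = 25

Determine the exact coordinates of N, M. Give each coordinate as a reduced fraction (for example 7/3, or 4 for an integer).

N = (8, 6)
M = (5, 23/2)

1. M_x = 5  [2·M = A+B = (5, 14)+(5, 9)]
2. M_y = 23/2  [2·M = A+B = (5, 14)+(5, 9)]
   so M = (5, 23/2)
3. N_x = 8  [2·N = B+C = (5, 9)+(11, 3)]
4. N_y = 6  [2·N = B+C = (5, 9)+(11, 3)]
   so N = (8, 6)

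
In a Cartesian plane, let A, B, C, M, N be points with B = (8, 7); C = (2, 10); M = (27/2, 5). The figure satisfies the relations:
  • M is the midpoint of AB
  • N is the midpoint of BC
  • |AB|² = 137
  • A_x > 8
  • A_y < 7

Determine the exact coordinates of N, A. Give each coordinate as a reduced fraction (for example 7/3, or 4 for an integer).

N = (5, 17/2)
A = (19, 3)

1. A_x = 19  [A = 2·M−B = 2·(27/2, 5)−(8, 7)]
2. A_y = 3  [A = 2·M−B = 2·(27/2, 5)−(8, 7)]
   so A = (19, 3)
3. N_x = 5  [2·N = B+C = (8, 7)+(2, 10)]
4. N_y = 17/2  [2·N = B+C = (8, 7)+(2, 10)]
   so N = (5, 17/2)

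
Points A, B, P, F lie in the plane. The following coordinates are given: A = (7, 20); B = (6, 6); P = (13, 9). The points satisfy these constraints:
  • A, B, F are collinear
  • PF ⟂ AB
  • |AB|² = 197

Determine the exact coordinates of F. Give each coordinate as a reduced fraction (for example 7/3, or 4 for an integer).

1. F_x = 1231/197  [[A, B, F are collinear ⇒ 14x-1y-78=0] ∩ [PF ⟂ AB ⇒ -1x-14y+139=0]]
2. F_y = 1868/197  [[A, B, F are collinear ⇒ 14x-1y-78=0] ∩ [PF ⟂ AB ⇒ -1x-14y+139=0]]
   so F = (1231/197, 1868/197)

F = (1231/197, 1868/197)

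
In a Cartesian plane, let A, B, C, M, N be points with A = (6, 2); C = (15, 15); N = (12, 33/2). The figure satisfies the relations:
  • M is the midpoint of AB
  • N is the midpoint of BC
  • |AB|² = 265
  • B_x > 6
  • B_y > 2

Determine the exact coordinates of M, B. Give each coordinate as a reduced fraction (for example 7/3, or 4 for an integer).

1. B_x = 9  [B = 2·N−C = 2·(12, 33/2)−(15, 15)]
2. B_y = 18  [B = 2·N−C = 2·(12, 33/2)−(15, 15)]
   so B = (9, 18)
3. M_x = 15/2  [2·M = A+B = (6, 2)+(9, 18)]
4. M_y = 10  [2·M = A+B = (6, 2)+(9, 18)]
   so M = (15/2, 10)

M = (15/2, 10)
B = (9, 18)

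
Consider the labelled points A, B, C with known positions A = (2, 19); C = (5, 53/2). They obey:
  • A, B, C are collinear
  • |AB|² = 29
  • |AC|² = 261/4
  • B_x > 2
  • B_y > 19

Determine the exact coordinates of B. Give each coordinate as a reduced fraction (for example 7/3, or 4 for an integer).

B = (4, 24)

1. B_x = 4  [[A, B, C are collinear ⇒ 15/2x-3y+42=0] ∩ [|B−(2, 19)|²=29]]
2. B_y = 24  [[A, B, C are collinear ⇒ 15/2x-3y+42=0] ∩ [|B−(2, 19)|²=29]]
   so B = (4, 24)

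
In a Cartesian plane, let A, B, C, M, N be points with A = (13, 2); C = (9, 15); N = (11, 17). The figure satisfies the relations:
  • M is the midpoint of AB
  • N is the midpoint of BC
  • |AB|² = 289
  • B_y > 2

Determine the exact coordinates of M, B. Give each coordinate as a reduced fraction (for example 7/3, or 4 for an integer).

M = (13, 21/2)
B = (13, 19)

1. B_x = 13  [B = 2·N−C = 2·(11, 17)−(9, 15)]
2. B_y = 19  [B = 2·N−C = 2·(11, 17)−(9, 15)]
   so B = (13, 19)
3. M_x = 13  [2·M = A+B = (13, 2)+(13, 19)]
4. M_y = 21/2  [2·M = A+B = (13, 2)+(13, 19)]
   so M = (13, 21/2)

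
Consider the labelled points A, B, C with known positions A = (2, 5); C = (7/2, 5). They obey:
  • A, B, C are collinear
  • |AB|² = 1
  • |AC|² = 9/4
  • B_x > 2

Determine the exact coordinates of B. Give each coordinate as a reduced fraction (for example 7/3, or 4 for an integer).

B = (3, 5)

1. B_x = 3  [[A, B, C are collinear ⇒ -3/2y+15/2=0] ∩ [|B−(2, 5)|²=1]]
2. B_y = 5  [[A, B, C are collinear ⇒ -3/2y+15/2=0] ∩ [|B−(2, 5)|²=1]]
   so B = (3, 5)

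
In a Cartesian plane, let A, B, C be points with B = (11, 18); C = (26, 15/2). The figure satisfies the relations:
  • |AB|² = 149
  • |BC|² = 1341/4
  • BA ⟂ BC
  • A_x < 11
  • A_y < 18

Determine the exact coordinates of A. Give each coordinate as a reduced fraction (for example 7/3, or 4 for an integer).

1. A_x = 4  [[BA ⟂ BC ⇒ 15x-21/2y+24=0] ∩ [|A−(11, 18)|²=149]]
2. A_y = 8  [[BA ⟂ BC ⇒ 15x-21/2y+24=0] ∩ [|A−(11, 18)|²=149]]
   so A = (4, 8)

A = (4, 8)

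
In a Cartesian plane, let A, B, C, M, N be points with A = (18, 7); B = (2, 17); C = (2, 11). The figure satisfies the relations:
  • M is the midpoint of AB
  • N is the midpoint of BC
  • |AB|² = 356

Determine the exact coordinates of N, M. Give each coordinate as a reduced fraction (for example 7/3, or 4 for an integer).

1. M_x = 10  [2·M = A+B = (18, 7)+(2, 17)]
2. M_y = 12  [2·M = A+B = (18, 7)+(2, 17)]
   so M = (10, 12)
3. N_x = 2  [2·N = B+C = (2, 17)+(2, 11)]
4. N_y = 14  [2·N = B+C = (2, 17)+(2, 11)]
   so N = (2, 14)

N = (2, 14)
M = (10, 12)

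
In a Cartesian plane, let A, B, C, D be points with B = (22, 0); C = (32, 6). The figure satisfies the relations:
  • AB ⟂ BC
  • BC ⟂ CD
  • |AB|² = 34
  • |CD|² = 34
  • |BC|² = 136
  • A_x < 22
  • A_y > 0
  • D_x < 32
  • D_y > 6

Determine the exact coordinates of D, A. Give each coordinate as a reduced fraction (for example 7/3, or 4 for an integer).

1. D_x = 29  [[BC ⟂ CD ⇒ 10x+6y-356=0] ∩ [|D−(32, 6)|²=34]]
2. D_y = 11  [[BC ⟂ CD ⇒ 10x+6y-356=0] ∩ [|D−(32, 6)|²=34]]
   so D = (29, 11)
3. A_x = 19  [[AB ⟂ BC ⇒ -10x-6y+220=0] ∩ [|A−(22, 0)|²=34]]
4. A_y = 5  [[AB ⟂ BC ⇒ -10x-6y+220=0] ∩ [|A−(22, 0)|²=34]]
   so A = (19, 5)

D = (29, 11)
A = (19, 5)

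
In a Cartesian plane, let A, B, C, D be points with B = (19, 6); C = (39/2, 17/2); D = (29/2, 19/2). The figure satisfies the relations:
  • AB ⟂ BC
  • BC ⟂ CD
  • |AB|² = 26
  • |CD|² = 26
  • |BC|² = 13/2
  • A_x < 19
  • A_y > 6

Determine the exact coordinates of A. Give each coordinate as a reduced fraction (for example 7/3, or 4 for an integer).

A = (14, 7)

1. A_x = 14  [[AB ⟂ BC ⇒ -1/2x-5/2y+49/2=0] ∩ [|A−(19, 6)|²=26]]
2. A_y = 7  [[AB ⟂ BC ⇒ -1/2x-5/2y+49/2=0] ∩ [|A−(19, 6)|²=26]]
   so A = (14, 7)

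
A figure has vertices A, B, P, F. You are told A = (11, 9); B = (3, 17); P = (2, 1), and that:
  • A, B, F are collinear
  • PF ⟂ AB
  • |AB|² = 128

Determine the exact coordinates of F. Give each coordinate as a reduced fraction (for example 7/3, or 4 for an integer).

1. F_x = 21/2  [[A, B, F are collinear ⇒ -8x-8y+160=0] ∩ [PF ⟂ AB ⇒ -8x+8y+8=0]]
2. F_y = 19/2  [[A, B, F are collinear ⇒ -8x-8y+160=0] ∩ [PF ⟂ AB ⇒ -8x+8y+8=0]]
   so F = (21/2, 19/2)

F = (21/2, 19/2)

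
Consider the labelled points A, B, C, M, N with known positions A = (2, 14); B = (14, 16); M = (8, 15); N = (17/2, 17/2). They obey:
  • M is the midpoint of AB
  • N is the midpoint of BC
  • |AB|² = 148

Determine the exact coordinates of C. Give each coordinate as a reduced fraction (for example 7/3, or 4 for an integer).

C = (3, 1)

1. C_x = 3  [C = 2·N−B = 2·(17/2, 17/2)−(14, 16)]
2. C_y = 1  [C = 2·N−B = 2·(17/2, 17/2)−(14, 16)]
   so C = (3, 1)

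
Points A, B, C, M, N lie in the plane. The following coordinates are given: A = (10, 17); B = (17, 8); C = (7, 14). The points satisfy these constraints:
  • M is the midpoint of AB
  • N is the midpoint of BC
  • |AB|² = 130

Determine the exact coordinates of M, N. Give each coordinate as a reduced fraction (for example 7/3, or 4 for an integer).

1. M_x = 27/2  [2·M = A+B = (10, 17)+(17, 8)]
2. M_y = 25/2  [2·M = A+B = (10, 17)+(17, 8)]
   so M = (27/2, 25/2)
3. N_x = 12  [2·N = B+C = (17, 8)+(7, 14)]
4. N_y = 11  [2·N = B+C = (17, 8)+(7, 14)]
   so N = (12, 11)

M = (27/2, 25/2)
N = (12, 11)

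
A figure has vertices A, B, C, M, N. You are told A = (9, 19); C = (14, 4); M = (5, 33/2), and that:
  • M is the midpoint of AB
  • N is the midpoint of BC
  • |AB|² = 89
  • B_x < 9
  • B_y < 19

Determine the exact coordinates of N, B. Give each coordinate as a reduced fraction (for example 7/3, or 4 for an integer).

N = (15/2, 9)
B = (1, 14)

1. B_x = 1  [B = 2·M−A = 2·(5, 33/2)−(9, 19)]
2. B_y = 14  [B = 2·M−A = 2·(5, 33/2)−(9, 19)]
   so B = (1, 14)
3. N_x = 15/2  [2·N = B+C = (1, 14)+(14, 4)]
4. N_y = 9  [2·N = B+C = (1, 14)+(14, 4)]
   so N = (15/2, 9)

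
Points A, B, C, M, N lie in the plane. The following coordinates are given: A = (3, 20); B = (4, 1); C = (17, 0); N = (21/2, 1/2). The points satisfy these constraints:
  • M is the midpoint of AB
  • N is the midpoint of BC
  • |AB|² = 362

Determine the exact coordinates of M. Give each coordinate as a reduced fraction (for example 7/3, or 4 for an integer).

1. M_x = 7/2  [2·M = A+B = (3, 20)+(4, 1)]
2. M_y = 21/2  [2·M = A+B = (3, 20)+(4, 1)]
   so M = (7/2, 21/2)

M = (7/2, 21/2)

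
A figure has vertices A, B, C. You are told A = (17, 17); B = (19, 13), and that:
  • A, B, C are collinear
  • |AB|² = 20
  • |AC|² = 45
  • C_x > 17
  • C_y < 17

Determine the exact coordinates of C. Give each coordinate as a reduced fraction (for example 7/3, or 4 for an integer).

C = (20, 11)

1. C_x = 20  [[A, B, C are collinear ⇒ 4x+2y-102=0] ∩ [|C−(17, 17)|²=45]]
2. C_y = 11  [[A, B, C are collinear ⇒ 4x+2y-102=0] ∩ [|C−(17, 17)|²=45]]
   so C = (20, 11)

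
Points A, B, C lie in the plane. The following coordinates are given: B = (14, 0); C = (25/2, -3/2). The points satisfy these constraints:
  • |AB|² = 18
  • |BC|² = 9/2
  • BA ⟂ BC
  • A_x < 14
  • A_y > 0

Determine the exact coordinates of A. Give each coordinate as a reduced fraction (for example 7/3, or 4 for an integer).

A = (11, 3)

1. A_x = 11  [[BA ⟂ BC ⇒ -3/2x-3/2y+21=0] ∩ [|A−(14, 0)|²=18]]
2. A_y = 3  [[BA ⟂ BC ⇒ -3/2x-3/2y+21=0] ∩ [|A−(14, 0)|²=18]]
   so A = (11, 3)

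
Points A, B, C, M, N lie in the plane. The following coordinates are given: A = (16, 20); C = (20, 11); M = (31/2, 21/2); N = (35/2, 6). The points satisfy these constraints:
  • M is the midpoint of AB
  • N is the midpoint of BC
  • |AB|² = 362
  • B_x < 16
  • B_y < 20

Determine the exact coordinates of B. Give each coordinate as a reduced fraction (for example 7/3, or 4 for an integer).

B = (15, 1)

1. B_x = 15  [B = 2·M−A = 2·(31/2, 21/2)−(16, 20)]
2. B_y = 1  [B = 2·M−A = 2·(31/2, 21/2)−(16, 20)]
   so B = (15, 1)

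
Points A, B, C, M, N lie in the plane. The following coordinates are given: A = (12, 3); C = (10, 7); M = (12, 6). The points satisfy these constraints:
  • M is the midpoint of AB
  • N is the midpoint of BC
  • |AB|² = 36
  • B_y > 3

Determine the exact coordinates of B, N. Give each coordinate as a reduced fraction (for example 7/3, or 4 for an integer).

1. B_x = 12  [B = 2·M−A = 2·(12, 6)−(12, 3)]
2. B_y = 9  [B = 2·M−A = 2·(12, 6)−(12, 3)]
   so B = (12, 9)
3. N_x = 11  [2·N = B+C = (12, 9)+(10, 7)]
4. N_y = 8  [2·N = B+C = (12, 9)+(10, 7)]
   so N = (11, 8)

B = (12, 9)
N = (11, 8)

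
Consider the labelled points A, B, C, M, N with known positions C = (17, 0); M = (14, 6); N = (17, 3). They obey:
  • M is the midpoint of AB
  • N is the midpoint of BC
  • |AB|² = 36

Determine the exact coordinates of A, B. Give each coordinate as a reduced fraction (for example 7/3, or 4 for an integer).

A = (11, 6)
B = (17, 6)

1. B_x = 17  [B = 2·N−C = 2·(17, 3)−(17, 0)]
2. B_y = 6  [B = 2·N−C = 2·(17, 3)−(17, 0)]
   so B = (17, 6)
3. A_x = 11  [A = 2·M−B = 2·(14, 6)−(17, 6)]
4. A_y = 6  [A = 2·M−B = 2·(14, 6)−(17, 6)]
   so A = (11, 6)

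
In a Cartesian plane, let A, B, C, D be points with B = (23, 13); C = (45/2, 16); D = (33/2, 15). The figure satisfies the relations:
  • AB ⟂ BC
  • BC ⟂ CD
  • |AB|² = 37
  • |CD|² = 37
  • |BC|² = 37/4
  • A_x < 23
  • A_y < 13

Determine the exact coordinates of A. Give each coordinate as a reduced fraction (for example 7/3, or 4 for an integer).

1. A_x = 17  [[AB ⟂ BC ⇒ 1/2x-3y+55/2=0] ∩ [|A−(23, 13)|²=37]]
2. A_y = 12  [[AB ⟂ BC ⇒ 1/2x-3y+55/2=0] ∩ [|A−(23, 13)|²=37]]
   so A = (17, 12)

A = (17, 12)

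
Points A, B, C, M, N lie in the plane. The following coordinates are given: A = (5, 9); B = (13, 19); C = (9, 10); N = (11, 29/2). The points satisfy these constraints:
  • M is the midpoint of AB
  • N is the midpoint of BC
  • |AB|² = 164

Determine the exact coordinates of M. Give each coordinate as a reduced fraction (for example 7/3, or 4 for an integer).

M = (9, 14)

1. M_x = 9  [2·M = A+B = (5, 9)+(13, 19)]
2. M_y = 14  [2·M = A+B = (5, 9)+(13, 19)]
   so M = (9, 14)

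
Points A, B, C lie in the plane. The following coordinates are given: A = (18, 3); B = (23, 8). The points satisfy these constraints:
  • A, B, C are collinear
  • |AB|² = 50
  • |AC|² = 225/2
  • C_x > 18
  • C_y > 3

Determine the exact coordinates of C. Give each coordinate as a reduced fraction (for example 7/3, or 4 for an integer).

C = (51/2, 21/2)

1. C_x = 51/2  [[A, B, C are collinear ⇒ -5x+5y+75=0] ∩ [|C−(18, 3)|²=225/2]]
2. C_y = 21/2  [[A, B, C are collinear ⇒ -5x+5y+75=0] ∩ [|C−(18, 3)|²=225/2]]
   so C = (51/2, 21/2)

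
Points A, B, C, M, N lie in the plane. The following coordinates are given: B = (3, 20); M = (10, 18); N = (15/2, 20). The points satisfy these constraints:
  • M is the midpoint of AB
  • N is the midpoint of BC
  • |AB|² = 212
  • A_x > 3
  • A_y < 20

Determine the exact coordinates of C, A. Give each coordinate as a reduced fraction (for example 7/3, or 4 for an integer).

C = (12, 20)
A = (17, 16)

1. A_x = 17  [A = 2·M−B = 2·(10, 18)−(3, 20)]
2. A_y = 16  [A = 2·M−B = 2·(10, 18)−(3, 20)]
   so A = (17, 16)
3. C_x = 12  [C = 2·N−B = 2·(15/2, 20)−(3, 20)]
4. C_y = 20  [C = 2·N−B = 2·(15/2, 20)−(3, 20)]
   so C = (12, 20)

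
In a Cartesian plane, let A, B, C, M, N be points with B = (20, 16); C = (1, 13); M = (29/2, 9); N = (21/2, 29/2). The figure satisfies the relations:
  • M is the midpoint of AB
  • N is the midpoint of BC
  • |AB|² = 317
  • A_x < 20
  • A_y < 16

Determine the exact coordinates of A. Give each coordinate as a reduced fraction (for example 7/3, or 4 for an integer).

1. A_x = 9  [A = 2·M−B = 2·(29/2, 9)−(20, 16)]
2. A_y = 2  [A = 2·M−B = 2·(29/2, 9)−(20, 16)]
   so A = (9, 2)

A = (9, 2)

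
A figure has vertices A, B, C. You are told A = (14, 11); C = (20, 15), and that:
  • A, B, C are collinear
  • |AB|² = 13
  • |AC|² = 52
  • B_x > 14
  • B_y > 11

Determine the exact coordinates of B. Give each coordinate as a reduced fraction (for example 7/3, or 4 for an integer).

1. B_x = 17  [[A, B, C are collinear ⇒ 4x-6y+10=0] ∩ [|B−(14, 11)|²=13]]
2. B_y = 13  [[A, B, C are collinear ⇒ 4x-6y+10=0] ∩ [|B−(14, 11)|²=13]]
   so B = (17, 13)

B = (17, 13)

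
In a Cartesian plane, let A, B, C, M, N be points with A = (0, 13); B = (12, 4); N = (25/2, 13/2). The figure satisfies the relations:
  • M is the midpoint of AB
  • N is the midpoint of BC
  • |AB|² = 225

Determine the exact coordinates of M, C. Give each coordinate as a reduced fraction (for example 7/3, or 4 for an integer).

M = (6, 17/2)
C = (13, 9)

1. M_x = 6  [2·M = A+B = (0, 13)+(12, 4)]
2. M_y = 17/2  [2·M = A+B = (0, 13)+(12, 4)]
   so M = (6, 17/2)
3. C_x = 13  [C = 2·N−B = 2·(25/2, 13/2)−(12, 4)]
4. C_y = 9  [C = 2·N−B = 2·(25/2, 13/2)−(12, 4)]
   so C = (13, 9)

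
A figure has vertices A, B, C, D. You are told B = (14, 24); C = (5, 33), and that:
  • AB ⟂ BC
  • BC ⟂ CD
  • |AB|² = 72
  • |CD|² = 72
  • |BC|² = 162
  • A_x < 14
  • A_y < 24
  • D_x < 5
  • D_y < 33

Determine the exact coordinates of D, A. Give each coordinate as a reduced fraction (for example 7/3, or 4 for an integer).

1. D_x = -1  [[BC ⟂ CD ⇒ -9x+9y-252=0] ∩ [|D−(5, 33)|²=72]]
2. D_y = 27  [[BC ⟂ CD ⇒ -9x+9y-252=0] ∩ [|D−(5, 33)|²=72]]
   so D = (-1, 27)
3. A_x = 8  [[AB ⟂ BC ⇒ 9x-9y+90=0] ∩ [|A−(14, 24)|²=72]]
4. A_y = 18  [[AB ⟂ BC ⇒ 9x-9y+90=0] ∩ [|A−(14, 24)|²=72]]
   so A = (8, 18)

D = (-1, 27)
A = (8, 18)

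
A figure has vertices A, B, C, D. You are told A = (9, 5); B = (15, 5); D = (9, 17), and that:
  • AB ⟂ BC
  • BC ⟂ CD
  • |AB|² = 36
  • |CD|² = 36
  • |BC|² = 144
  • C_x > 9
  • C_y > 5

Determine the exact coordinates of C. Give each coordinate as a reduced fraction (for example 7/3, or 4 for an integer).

1. C_x = 15  [[AB ⟂ BC ⇒ 6x-90=0] ∩ [|C−(9, 17)|²=36]]
2. C_y = 17  [[AB ⟂ BC ⇒ 6x-90=0] ∩ [|C−(9, 17)|²=36]]
   so C = (15, 17)

C = (15, 17)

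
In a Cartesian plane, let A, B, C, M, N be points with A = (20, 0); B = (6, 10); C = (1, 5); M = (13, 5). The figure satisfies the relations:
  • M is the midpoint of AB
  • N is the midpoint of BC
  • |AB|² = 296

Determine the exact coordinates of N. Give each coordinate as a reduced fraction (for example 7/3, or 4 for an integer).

N = (7/2, 15/2)

1. N_x = 7/2  [2·N = B+C = (6, 10)+(1, 5)]
2. N_y = 15/2  [2·N = B+C = (6, 10)+(1, 5)]
   so N = (7/2, 15/2)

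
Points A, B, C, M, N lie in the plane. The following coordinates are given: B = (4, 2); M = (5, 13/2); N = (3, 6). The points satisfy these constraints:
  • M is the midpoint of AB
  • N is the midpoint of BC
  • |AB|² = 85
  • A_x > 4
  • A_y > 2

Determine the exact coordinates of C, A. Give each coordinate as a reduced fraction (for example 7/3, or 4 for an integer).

C = (2, 10)
A = (6, 11)

1. A_x = 6  [A = 2·M−B = 2·(5, 13/2)−(4, 2)]
2. A_y = 11  [A = 2·M−B = 2·(5, 13/2)−(4, 2)]
   so A = (6, 11)
3. C_x = 2  [C = 2·N−B = 2·(3, 6)−(4, 2)]
4. C_y = 10  [C = 2·N−B = 2·(3, 6)−(4, 2)]
   so C = (2, 10)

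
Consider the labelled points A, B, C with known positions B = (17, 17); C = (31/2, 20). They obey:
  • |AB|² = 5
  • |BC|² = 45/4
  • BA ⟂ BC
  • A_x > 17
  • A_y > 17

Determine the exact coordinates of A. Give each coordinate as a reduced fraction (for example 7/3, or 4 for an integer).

1. A_x = 19  [[BA ⟂ BC ⇒ -3/2x+3y-51/2=0] ∩ [|A−(17, 17)|²=5]]
2. A_y = 18  [[BA ⟂ BC ⇒ -3/2x+3y-51/2=0] ∩ [|A−(17, 17)|²=5]]
   so A = (19, 18)

A = (19, 18)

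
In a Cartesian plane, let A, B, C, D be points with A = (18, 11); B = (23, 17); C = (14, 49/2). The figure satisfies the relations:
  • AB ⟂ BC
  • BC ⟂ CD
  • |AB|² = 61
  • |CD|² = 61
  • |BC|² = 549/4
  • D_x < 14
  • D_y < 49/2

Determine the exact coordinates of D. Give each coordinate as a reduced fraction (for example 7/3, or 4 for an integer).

D = (9, 37/2)

1. D_x = 9  [[BC ⟂ CD ⇒ -9x+15/2y-231/4=0] ∩ [|D−(14, 49/2)|²=61]]
2. D_y = 37/2  [[BC ⟂ CD ⇒ -9x+15/2y-231/4=0] ∩ [|D−(14, 49/2)|²=61]]
   so D = (9, 37/2)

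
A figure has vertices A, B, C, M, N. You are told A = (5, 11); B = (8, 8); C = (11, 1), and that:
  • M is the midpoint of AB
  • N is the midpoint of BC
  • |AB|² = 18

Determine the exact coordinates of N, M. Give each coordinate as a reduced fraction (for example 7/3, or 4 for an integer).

1. M_x = 13/2  [2·M = A+B = (5, 11)+(8, 8)]
2. M_y = 19/2  [2·M = A+B = (5, 11)+(8, 8)]
   so M = (13/2, 19/2)
3. N_x = 19/2  [2·N = B+C = (8, 8)+(11, 1)]
4. N_y = 9/2  [2·N = B+C = (8, 8)+(11, 1)]
   so N = (19/2, 9/2)

N = (19/2, 9/2)
M = (13/2, 19/2)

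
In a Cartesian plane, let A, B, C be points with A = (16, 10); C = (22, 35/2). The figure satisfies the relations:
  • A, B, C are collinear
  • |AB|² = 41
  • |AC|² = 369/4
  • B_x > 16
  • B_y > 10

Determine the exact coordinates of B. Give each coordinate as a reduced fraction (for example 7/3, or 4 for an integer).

1. B_x = 20  [[A, B, C are collinear ⇒ 15/2x-6y-60=0] ∩ [|B−(16, 10)|²=41]]
2. B_y = 15  [[A, B, C are collinear ⇒ 15/2x-6y-60=0] ∩ [|B−(16, 10)|²=41]]
   so B = (20, 15)

B = (20, 15)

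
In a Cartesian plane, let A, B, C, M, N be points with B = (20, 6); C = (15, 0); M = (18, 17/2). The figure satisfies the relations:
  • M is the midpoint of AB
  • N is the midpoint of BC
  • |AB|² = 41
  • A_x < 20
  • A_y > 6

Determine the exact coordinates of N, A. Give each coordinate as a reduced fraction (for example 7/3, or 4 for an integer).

N = (35/2, 3)
A = (16, 11)

1. A_x = 16  [A = 2·M−B = 2·(18, 17/2)−(20, 6)]
2. A_y = 11  [A = 2·M−B = 2·(18, 17/2)−(20, 6)]
   so A = (16, 11)
3. N_x = 35/2  [2·N = B+C = (20, 6)+(15, 0)]
4. N_y = 3  [2·N = B+C = (20, 6)+(15, 0)]
   so N = (35/2, 3)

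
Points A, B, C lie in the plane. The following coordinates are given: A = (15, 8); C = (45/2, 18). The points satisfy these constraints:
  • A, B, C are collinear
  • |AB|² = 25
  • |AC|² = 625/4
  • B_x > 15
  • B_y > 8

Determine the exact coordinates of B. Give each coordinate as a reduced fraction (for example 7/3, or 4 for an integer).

B = (18, 12)

1. B_x = 18  [[A, B, C are collinear ⇒ 10x-15/2y-90=0] ∩ [|B−(15, 8)|²=25]]
2. B_y = 12  [[A, B, C are collinear ⇒ 10x-15/2y-90=0] ∩ [|B−(15, 8)|²=25]]
   so B = (18, 12)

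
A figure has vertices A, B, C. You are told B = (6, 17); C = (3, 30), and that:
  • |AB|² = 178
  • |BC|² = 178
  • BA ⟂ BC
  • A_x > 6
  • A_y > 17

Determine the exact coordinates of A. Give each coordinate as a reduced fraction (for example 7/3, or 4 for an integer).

A = (19, 20)

1. A_x = 19  [[BA ⟂ BC ⇒ -3x+13y-203=0] ∩ [|A−(6, 17)|²=178]]
2. A_y = 20  [[BA ⟂ BC ⇒ -3x+13y-203=0] ∩ [|A−(6, 17)|²=178]]
   so A = (19, 20)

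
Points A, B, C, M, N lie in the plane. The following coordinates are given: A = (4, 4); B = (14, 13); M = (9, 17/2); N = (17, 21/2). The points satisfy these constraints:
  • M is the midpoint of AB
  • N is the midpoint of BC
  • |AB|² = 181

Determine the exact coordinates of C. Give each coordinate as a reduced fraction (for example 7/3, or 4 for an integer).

1. C_x = 20  [C = 2·N−B = 2·(17, 21/2)−(14, 13)]
2. C_y = 8  [C = 2·N−B = 2·(17, 21/2)−(14, 13)]
   so C = (20, 8)

C = (20, 8)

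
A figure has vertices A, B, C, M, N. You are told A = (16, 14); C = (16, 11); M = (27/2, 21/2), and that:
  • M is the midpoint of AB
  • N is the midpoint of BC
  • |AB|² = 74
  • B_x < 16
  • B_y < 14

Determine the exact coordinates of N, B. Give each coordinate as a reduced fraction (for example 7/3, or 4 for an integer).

1. B_x = 11  [B = 2·M−A = 2·(27/2, 21/2)−(16, 14)]
2. B_y = 7  [B = 2·M−A = 2·(27/2, 21/2)−(16, 14)]
   so B = (11, 7)
3. N_x = 27/2  [2·N = B+C = (11, 7)+(16, 11)]
4. N_y = 9  [2·N = B+C = (11, 7)+(16, 11)]
   so N = (27/2, 9)

N = (27/2, 9)
B = (11, 7)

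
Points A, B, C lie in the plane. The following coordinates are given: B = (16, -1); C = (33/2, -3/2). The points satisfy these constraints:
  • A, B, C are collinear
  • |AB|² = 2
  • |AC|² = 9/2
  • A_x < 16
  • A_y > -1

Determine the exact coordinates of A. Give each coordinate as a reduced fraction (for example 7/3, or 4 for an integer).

1. A_x = 15  [[A, B, C are collinear ⇒ 1/2x+1/2y-15/2=0] ∩ [|A−(16, -1)|²=2]]
2. A_y = 0  [[A, B, C are collinear ⇒ 1/2x+1/2y-15/2=0] ∩ [|A−(16, -1)|²=2]]
   so A = (15, 0)

A = (15, 0)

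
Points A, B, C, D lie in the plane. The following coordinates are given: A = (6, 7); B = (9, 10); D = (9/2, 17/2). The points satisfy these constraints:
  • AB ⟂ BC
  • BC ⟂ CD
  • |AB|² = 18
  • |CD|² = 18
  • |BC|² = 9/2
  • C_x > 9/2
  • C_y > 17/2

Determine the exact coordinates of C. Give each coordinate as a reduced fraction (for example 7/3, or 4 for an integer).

1. C_x = 15/2  [[AB ⟂ BC ⇒ 3x+3y-57=0] ∩ [|C−(9/2, 17/2)|²=18]]
2. C_y = 23/2  [[AB ⟂ BC ⇒ 3x+3y-57=0] ∩ [|C−(9/2, 17/2)|²=18]]
   so C = (15/2, 23/2)

C = (15/2, 23/2)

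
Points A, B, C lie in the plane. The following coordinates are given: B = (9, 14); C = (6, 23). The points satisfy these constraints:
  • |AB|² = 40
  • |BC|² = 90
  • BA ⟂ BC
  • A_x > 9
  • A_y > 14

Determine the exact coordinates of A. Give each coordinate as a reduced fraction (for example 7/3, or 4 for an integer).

1. A_x = 15  [[BA ⟂ BC ⇒ -3x+9y-99=0] ∩ [|A−(9, 14)|²=40]]
2. A_y = 16  [[BA ⟂ BC ⇒ -3x+9y-99=0] ∩ [|A−(9, 14)|²=40]]
   so A = (15, 16)

A = (15, 16)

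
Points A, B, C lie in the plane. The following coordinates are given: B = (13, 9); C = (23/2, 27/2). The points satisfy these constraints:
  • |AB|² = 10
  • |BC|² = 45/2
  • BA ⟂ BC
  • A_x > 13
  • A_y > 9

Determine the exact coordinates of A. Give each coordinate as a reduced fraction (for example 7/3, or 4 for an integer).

A = (16, 10)

1. A_x = 16  [[BA ⟂ BC ⇒ -3/2x+9/2y-21=0] ∩ [|A−(13, 9)|²=10]]
2. A_y = 10  [[BA ⟂ BC ⇒ -3/2x+9/2y-21=0] ∩ [|A−(13, 9)|²=10]]
   so A = (16, 10)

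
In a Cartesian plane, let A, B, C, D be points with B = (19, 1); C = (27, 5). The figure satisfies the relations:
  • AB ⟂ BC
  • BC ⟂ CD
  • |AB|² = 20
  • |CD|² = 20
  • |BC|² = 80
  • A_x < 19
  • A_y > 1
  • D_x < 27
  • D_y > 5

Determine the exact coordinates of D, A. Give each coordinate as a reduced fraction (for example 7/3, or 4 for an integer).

1. D_x = 25  [[BC ⟂ CD ⇒ 8x+4y-236=0] ∩ [|D−(27, 5)|²=20]]
2. D_y = 9  [[BC ⟂ CD ⇒ 8x+4y-236=0] ∩ [|D−(27, 5)|²=20]]
   so D = (25, 9)
3. A_x = 17  [[AB ⟂ BC ⇒ -8x-4y+156=0] ∩ [|A−(19, 1)|²=20]]
4. A_y = 5  [[AB ⟂ BC ⇒ -8x-4y+156=0] ∩ [|A−(19, 1)|²=20]]
   so A = (17, 5)

D = (25, 9)
A = (17, 5)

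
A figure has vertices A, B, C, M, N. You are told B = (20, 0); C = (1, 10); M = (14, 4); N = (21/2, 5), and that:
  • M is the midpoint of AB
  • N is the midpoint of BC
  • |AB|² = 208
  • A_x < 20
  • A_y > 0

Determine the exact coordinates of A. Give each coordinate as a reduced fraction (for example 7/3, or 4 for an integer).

1. A_x = 8  [A = 2·M−B = 2·(14, 4)−(20, 0)]
2. A_y = 8  [A = 2·M−B = 2·(14, 4)−(20, 0)]
   so A = (8, 8)

A = (8, 8)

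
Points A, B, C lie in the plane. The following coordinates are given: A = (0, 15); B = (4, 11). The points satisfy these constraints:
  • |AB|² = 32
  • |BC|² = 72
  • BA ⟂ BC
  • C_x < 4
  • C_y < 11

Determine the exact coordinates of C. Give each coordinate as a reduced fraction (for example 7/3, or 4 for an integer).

1. C_x = -2  [[BA ⟂ BC ⇒ -4x+4y-28=0] ∩ [|C−(4, 11)|²=72]]
2. C_y = 5  [[BA ⟂ BC ⇒ -4x+4y-28=0] ∩ [|C−(4, 11)|²=72]]
   so C = (-2, 5)

C = (-2, 5)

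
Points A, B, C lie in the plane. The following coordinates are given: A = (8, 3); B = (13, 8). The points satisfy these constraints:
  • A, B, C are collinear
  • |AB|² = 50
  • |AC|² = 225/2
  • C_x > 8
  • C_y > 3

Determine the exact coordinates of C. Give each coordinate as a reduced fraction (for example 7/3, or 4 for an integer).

C = (31/2, 21/2)

1. C_x = 31/2  [[A, B, C are collinear ⇒ -5x+5y+25=0] ∩ [|C−(8, 3)|²=225/2]]
2. C_y = 21/2  [[A, B, C are collinear ⇒ -5x+5y+25=0] ∩ [|C−(8, 3)|²=225/2]]
   so C = (31/2, 21/2)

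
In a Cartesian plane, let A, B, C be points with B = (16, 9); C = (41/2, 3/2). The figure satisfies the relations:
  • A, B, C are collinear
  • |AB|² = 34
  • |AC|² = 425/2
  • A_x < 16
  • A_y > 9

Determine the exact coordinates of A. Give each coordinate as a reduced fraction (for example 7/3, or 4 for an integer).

1. A_x = 13  [[A, B, C are collinear ⇒ 15/2x+9/2y-321/2=0] ∩ [|A−(16, 9)|²=34]]
2. A_y = 14  [[A, B, C are collinear ⇒ 15/2x+9/2y-321/2=0] ∩ [|A−(16, 9)|²=34]]
   so A = (13, 14)

A = (13, 14)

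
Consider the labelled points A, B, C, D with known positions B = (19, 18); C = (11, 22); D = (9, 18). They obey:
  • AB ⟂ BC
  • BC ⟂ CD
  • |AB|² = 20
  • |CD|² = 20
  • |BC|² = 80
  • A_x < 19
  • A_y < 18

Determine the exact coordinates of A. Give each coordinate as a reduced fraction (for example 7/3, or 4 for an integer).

A = (17, 14)

1. A_x = 17  [[AB ⟂ BC ⇒ 8x-4y-80=0] ∩ [|A−(19, 18)|²=20]]
2. A_y = 14  [[AB ⟂ BC ⇒ 8x-4y-80=0] ∩ [|A−(19, 18)|²=20]]
   so A = (17, 14)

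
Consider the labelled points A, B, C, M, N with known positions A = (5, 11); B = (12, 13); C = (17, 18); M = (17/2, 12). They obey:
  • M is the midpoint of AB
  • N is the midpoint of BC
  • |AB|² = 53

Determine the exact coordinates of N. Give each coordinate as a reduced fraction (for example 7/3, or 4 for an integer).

N = (29/2, 31/2)

1. N_x = 29/2  [2·N = B+C = (12, 13)+(17, 18)]
2. N_y = 31/2  [2·N = B+C = (12, 13)+(17, 18)]
   so N = (29/2, 31/2)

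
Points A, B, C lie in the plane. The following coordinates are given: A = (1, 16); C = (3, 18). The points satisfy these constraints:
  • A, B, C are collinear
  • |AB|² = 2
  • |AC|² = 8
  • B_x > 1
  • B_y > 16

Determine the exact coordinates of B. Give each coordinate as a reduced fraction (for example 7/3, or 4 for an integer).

B = (2, 17)

1. B_x = 2  [[A, B, C are collinear ⇒ 2x-2y+30=0] ∩ [|B−(1, 16)|²=2]]
2. B_y = 17  [[A, B, C are collinear ⇒ 2x-2y+30=0] ∩ [|B−(1, 16)|²=2]]
   so B = (2, 17)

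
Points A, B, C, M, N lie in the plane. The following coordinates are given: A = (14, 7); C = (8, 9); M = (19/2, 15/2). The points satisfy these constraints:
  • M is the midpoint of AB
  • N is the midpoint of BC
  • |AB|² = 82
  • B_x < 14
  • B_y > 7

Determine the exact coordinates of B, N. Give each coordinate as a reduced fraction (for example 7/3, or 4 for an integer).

B = (5, 8)
N = (13/2, 17/2)

1. B_x = 5  [B = 2·M−A = 2·(19/2, 15/2)−(14, 7)]
2. B_y = 8  [B = 2·M−A = 2·(19/2, 15/2)−(14, 7)]
   so B = (5, 8)
3. N_x = 13/2  [2·N = B+C = (5, 8)+(8, 9)]
4. N_y = 17/2  [2·N = B+C = (5, 8)+(8, 9)]
   so N = (13/2, 17/2)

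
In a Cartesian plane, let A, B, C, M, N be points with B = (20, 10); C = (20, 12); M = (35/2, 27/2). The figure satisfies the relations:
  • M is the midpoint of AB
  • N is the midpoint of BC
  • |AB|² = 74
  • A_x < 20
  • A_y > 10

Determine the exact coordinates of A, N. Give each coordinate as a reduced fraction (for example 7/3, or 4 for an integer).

1. A_x = 15  [A = 2·M−B = 2·(35/2, 27/2)−(20, 10)]
2. A_y = 17  [A = 2·M−B = 2·(35/2, 27/2)−(20, 10)]
   so A = (15, 17)
3. N_x = 20  [2·N = B+C = (20, 10)+(20, 12)]
4. N_y = 11  [2·N = B+C = (20, 10)+(20, 12)]
   so N = (20, 11)

A = (15, 17)
N = (20, 11)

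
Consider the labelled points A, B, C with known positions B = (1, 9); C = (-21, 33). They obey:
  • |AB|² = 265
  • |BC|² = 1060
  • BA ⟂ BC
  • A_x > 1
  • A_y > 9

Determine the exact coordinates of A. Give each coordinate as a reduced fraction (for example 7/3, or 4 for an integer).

A = (13, 20)

1. A_x = 13  [[BA ⟂ BC ⇒ -22x+24y-194=0] ∩ [|A−(1, 9)|²=265]]
2. A_y = 20  [[BA ⟂ BC ⇒ -22x+24y-194=0] ∩ [|A−(1, 9)|²=265]]
   so A = (13, 20)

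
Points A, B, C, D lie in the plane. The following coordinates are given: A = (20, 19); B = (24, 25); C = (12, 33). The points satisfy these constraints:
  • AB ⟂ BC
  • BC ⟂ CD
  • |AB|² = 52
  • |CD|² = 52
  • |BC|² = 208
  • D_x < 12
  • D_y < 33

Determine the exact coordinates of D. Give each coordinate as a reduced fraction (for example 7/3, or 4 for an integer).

D = (8, 27)

1. D_x = 8  [[BC ⟂ CD ⇒ -12x+8y-120=0] ∩ [|D−(12, 33)|²=52]]
2. D_y = 27  [[BC ⟂ CD ⇒ -12x+8y-120=0] ∩ [|D−(12, 33)|²=52]]
   so D = (8, 27)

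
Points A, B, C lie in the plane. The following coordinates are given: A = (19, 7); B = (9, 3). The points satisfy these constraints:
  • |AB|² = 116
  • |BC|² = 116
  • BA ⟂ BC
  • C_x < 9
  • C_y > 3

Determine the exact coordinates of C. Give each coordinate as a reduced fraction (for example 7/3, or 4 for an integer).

1. C_x = 5  [[BA ⟂ BC ⇒ 10x+4y-102=0] ∩ [|C−(9, 3)|²=116]]
2. C_y = 13  [[BA ⟂ BC ⇒ 10x+4y-102=0] ∩ [|C−(9, 3)|²=116]]
   so C = (5, 13)

C = (5, 13)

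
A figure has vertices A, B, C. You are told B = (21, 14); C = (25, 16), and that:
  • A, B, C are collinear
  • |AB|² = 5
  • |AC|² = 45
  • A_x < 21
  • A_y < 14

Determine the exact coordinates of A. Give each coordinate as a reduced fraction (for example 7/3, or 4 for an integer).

1. A_x = 19  [[A, B, C are collinear ⇒ -2x+4y-14=0] ∩ [|A−(21, 14)|²=5]]
2. A_y = 13  [[A, B, C are collinear ⇒ -2x+4y-14=0] ∩ [|A−(21, 14)|²=5]]
   so A = (19, 13)

A = (19, 13)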